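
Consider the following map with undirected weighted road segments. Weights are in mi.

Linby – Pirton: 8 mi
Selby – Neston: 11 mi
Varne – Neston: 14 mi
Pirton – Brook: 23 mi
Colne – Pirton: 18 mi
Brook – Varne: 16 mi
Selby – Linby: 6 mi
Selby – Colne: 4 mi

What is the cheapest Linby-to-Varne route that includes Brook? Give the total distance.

47 mi

Shortest Linby→Brook: Linby → Pirton → Brook = 31
Shortest Brook→Varne: Brook → Varne = 16
Total via Brook: 31 + 16 = 47 mi.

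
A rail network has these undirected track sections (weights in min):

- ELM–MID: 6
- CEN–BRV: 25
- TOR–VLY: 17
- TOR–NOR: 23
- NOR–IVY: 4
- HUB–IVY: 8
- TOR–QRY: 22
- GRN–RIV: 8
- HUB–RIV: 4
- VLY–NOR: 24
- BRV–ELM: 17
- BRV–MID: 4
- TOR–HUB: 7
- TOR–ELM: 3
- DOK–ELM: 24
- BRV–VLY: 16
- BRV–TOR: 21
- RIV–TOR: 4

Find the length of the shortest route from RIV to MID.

13 min

Compare a few routes:
RIV - HUB - TOR - ELM - MID: 4+7+3+6 = 20
RIV - TOR - ELM - MID: 4+3+6 = 13
The minimum is 13 min via RIV - TOR - ELM - MID.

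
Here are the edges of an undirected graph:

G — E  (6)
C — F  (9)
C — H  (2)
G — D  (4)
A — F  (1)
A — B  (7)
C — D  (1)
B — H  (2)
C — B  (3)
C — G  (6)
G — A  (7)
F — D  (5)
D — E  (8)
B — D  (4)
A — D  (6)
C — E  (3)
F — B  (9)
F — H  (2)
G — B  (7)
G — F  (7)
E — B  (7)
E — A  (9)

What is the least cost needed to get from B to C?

3

Settle nodes by increasing distance from B:
B: 0
H: 2  (via B)
C: 3  (via B)
Shortest route: B–C = 3.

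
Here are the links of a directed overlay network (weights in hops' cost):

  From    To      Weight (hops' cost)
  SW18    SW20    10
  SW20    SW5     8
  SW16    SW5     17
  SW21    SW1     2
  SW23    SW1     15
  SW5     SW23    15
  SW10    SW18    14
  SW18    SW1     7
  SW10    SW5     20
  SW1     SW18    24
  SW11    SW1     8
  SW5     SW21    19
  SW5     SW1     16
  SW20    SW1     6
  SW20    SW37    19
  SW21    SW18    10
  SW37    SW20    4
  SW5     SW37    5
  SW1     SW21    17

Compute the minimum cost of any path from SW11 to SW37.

55 hops' cost

Compare a few routes:
SW11 - SW1 - SW21 - SW18 - SW20 - SW37: 8+17+10+10+19 = 64
SW11 - SW1 - SW21 - SW18 - SW20 - SW5 - SW37: 8+17+10+10+8+5 = 58
SW11 - SW1 - SW18 - SW20 - SW5 - SW37: 8+24+10+8+5 = 55
SW11 - SW1 - SW18 - SW20 - SW37: 8+24+10+19 = 61
Cheapest is SW11 - SW1 - SW18 - SW20 - SW5 - SW37 at 55 hops' cost.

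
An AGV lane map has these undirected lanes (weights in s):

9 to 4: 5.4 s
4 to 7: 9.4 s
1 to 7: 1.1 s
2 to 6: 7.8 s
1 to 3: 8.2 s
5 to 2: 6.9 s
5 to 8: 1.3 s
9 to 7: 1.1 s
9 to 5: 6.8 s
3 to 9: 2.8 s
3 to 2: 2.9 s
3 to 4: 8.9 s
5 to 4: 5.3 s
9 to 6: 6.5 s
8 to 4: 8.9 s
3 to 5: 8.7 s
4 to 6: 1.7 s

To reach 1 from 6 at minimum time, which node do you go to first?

9

Enumerating some paths:
6 → 4 → 7 → 1: 1.7+9.4+1.1 = 12.2
6 → 9 → 7 → 1: 6.5+1.1+1.1 = 8.7
6 → 4 → 3 → 9 → 7 → 1: 1.7+8.9+2.8+1.1+1.1 = 15.6
6 → 4 → 9 → 7 → 1: 1.7+5.4+1.1+1.1 = 9.3
Cheapest is 6 → 9 → 7 → 1 at 8.7 s.
So from 6 the first move is to 9.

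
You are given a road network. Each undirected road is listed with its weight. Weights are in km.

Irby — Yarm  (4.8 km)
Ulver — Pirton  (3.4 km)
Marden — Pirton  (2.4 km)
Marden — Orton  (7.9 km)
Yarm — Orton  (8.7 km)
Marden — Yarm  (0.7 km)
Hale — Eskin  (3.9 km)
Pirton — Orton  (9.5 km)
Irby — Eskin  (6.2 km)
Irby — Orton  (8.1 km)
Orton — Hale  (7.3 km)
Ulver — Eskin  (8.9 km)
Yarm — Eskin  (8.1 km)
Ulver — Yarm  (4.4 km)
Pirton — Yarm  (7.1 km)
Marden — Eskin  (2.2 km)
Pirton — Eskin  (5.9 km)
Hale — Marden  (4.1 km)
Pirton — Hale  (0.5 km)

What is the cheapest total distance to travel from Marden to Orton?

7.9 km

Enumerating some paths:
Marden–Orton: 7.9 = 7.9
Marden–Yarm–Orton: 0.7+8.7 = 9.4
Marden–Hale–Orton: 4.1+7.3 = 11.4
Marden–Pirton–Hale–Orton: 2.4+0.5+7.3 = 10.2
The minimum is 7.9 km via Marden–Orton.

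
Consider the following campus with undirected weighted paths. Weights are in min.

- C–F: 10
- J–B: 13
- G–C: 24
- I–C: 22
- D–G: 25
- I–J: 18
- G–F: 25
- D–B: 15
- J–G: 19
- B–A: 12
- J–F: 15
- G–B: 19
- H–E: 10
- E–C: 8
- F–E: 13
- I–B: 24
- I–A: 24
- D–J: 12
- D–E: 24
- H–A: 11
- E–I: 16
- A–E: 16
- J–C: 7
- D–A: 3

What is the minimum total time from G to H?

Settle nodes by increasing distance from G:
G: 0
B: 19  (via G)
J: 19  (via G)
C: 24  (via G)
D: 25  (via G)
F: 25  (via G)
A: 28  (via D)
E: 32  (via C)
I: 37  (via J)
H: 39  (via A)
Shortest route: G → D → A → H = 39 min.

39 min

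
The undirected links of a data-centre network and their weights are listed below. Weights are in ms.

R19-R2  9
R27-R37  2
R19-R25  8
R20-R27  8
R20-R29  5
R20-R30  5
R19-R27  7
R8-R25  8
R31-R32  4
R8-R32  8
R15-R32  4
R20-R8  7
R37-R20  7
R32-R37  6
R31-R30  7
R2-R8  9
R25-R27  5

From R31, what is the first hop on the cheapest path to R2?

R32

Candidate routes:
R31 - R30 - R20 - R8 - R2: 7+5+7+9 = 28
R31 - R32 - R37 - R27 - R19 - R2: 4+6+2+7+9 = 28
R31 - R32 - R8 - R2: 4+8+9 = 21
The minimum is 21 ms via R31 - R32 - R8 - R2.
So from R31 the first move is to R32.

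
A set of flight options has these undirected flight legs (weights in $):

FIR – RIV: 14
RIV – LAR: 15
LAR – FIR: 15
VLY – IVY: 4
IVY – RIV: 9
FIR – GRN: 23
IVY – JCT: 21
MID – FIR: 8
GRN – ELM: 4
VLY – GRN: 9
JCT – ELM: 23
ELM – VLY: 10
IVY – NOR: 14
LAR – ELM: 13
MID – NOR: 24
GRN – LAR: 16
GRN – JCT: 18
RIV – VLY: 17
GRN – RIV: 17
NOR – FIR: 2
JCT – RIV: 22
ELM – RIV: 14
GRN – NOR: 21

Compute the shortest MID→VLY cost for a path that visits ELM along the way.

$45

Shortest MID→ELM: MID–FIR–GRN–ELM = 35
Best ELM to VLY: ELM–VLY costing 10
Total via ELM: 35 + 10 = $45.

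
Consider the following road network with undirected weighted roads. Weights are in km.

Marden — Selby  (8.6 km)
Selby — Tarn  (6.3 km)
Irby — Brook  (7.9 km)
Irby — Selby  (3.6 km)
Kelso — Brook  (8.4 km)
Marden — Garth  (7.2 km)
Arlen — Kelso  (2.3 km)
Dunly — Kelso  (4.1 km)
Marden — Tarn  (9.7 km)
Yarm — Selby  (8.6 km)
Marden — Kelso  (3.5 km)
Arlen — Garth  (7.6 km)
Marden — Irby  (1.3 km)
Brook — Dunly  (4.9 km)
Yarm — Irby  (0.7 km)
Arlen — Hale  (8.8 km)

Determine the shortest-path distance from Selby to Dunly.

Shortest distances from Selby:
Selby: 0
Irby: 3.6  (via Selby)
Yarm: 4.3  (via Irby)
Marden: 4.9  (via Irby)
Tarn: 6.3  (via Selby)
Kelso: 8.4  (via Marden)
Arlen: 10.7  (via Kelso)
Brook: 11.5  (via Irby)
Garth: 12.1  (via Marden)
Dunly: 12.5  (via Kelso)
Shortest route: Selby → Irby → Marden → Kelso → Dunly = 12.5 km.

12.5 km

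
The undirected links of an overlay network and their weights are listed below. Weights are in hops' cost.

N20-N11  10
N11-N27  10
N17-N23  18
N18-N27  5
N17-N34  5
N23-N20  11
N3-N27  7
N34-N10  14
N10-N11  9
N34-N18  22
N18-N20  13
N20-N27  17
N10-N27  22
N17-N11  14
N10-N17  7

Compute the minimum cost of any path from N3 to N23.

Settle nodes by increasing distance from N3:
N3: 0
N27: 7  (via N3)
N18: 12  (via N27)
N11: 17  (via N27)
N20: 24  (via N27)
N10: 26  (via N11)
N17: 31  (via N11)
N34: 34  (via N18)
N23: 35  (via N20)
Shortest route: N3–N27–N20–N23 = 35 hops' cost.

35 hops' cost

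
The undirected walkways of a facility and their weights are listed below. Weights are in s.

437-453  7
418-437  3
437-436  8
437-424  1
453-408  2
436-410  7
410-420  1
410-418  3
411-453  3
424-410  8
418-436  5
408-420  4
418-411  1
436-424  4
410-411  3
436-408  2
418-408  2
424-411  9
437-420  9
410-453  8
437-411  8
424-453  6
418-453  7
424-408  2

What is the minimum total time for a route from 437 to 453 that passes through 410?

Shortest 437→410: 437 → 418 → 410 = 6
Best 410 to 453: 410 → 411 → 453 costing 6
Total via 410: 6 + 6 = 12 s.

12 s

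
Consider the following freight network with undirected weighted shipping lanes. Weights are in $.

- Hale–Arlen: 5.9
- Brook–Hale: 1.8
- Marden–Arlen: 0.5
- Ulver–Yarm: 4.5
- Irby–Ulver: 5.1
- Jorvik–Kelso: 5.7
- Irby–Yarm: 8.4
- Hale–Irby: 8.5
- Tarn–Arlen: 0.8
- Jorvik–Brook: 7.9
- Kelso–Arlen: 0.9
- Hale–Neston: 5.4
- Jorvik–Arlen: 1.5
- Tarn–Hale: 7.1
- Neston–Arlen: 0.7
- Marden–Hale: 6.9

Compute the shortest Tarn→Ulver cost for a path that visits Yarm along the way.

Best Tarn to Yarm: Tarn–Arlen–Hale–Irby–Yarm costing 23.6
Shortest Yarm→Ulver: Yarm–Ulver = 4.5
Total via Yarm: 23.6 + 4.5 = $28.1.

$28.1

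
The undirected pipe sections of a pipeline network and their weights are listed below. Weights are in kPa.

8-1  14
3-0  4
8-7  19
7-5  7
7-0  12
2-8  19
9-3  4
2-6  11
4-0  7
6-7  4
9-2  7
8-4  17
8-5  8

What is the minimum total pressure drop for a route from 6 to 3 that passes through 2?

22 kPa

Shortest 6→2: 6 → 2 = 11
Shortest 2→3: 2 → 9 → 3 = 11
Total via 2: 11 + 11 = 22 kPa.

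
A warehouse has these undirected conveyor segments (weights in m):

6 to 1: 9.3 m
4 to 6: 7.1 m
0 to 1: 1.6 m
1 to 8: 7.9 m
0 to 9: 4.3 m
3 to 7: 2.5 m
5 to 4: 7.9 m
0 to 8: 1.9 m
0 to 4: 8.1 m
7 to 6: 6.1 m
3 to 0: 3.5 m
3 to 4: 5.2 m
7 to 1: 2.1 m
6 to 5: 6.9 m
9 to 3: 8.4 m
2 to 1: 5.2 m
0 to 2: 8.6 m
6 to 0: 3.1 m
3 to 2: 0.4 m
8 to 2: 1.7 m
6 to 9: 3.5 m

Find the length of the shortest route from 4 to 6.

7.1 m

Enumerating some paths:
4 - 0 - 6: 8.1+3.1 = 11.2
4 - 6: 7.1 = 7.1
Cheapest is 4 - 6 at 7.1 m.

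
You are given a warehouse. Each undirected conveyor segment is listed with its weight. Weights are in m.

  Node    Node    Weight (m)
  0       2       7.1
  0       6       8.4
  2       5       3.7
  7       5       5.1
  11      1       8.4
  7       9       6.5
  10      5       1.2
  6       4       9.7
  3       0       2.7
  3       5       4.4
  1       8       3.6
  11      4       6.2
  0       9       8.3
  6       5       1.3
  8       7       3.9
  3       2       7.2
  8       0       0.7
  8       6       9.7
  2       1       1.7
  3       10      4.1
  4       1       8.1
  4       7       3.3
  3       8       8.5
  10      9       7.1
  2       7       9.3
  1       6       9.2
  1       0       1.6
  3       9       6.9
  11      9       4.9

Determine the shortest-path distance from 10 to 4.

9.6 m

Compare a few routes:
10 - 5 - 2 - 1 - 4: 1.2+3.7+1.7+8.1 = 14.7
10 - 5 - 7 - 4: 1.2+5.1+3.3 = 9.6
10 - 3 - 0 - 8 - 7 - 4: 4.1+2.7+0.7+3.9+3.3 = 14.7
10 - 5 - 6 - 4: 1.2+1.3+9.7 = 12.2
The minimum is 9.6 m via 10 - 5 - 7 - 4.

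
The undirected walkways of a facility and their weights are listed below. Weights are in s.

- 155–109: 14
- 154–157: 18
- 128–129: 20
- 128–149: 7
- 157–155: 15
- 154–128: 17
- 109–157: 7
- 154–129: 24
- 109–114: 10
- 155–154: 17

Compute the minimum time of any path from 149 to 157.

42 s

Running Dijkstra from 149:
149: 0
128: 7  (via 149)
154: 24  (via 128)
129: 27  (via 128)
155: 41  (via 154)
157: 42  (via 154)
Shortest route: 149–128–154–157 = 42 s.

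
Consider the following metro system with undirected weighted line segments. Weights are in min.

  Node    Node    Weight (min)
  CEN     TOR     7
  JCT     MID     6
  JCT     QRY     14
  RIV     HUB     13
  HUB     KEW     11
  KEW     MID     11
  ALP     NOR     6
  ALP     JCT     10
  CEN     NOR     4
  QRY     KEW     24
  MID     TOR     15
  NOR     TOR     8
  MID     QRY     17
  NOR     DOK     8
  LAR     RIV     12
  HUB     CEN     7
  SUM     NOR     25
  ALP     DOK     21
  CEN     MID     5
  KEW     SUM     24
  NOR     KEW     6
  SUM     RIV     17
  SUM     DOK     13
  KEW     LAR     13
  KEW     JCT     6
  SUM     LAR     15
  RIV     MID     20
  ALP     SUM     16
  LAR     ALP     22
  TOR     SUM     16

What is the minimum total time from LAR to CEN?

23 min

Shortest distances from LAR:
LAR: 0
RIV: 12  (via LAR)
KEW: 13  (via LAR)
SUM: 15  (via LAR)
JCT: 19  (via KEW)
NOR: 19  (via KEW)
ALP: 22  (via LAR)
CEN: 23  (via NOR)
Shortest route: LAR → KEW → NOR → CEN = 23 min.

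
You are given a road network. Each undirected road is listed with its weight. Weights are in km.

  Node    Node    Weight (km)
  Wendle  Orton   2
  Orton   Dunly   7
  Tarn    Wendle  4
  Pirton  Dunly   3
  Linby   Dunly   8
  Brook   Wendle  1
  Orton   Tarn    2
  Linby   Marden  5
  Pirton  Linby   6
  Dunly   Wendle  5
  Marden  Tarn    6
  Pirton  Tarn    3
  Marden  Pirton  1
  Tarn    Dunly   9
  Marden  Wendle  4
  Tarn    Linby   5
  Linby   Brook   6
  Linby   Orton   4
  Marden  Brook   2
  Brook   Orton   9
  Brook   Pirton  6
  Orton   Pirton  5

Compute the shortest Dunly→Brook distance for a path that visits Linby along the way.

14 km

Shortest Dunly→Linby: Dunly–Linby = 8
Best Linby to Brook: Linby–Brook costing 6
Total via Linby: 8 + 6 = 14 km.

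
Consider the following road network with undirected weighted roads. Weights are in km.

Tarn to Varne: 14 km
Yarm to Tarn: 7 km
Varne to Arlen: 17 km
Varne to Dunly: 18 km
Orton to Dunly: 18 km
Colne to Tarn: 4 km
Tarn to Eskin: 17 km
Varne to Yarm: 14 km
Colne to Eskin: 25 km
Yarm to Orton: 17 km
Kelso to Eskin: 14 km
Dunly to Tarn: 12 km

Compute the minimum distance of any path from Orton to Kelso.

Running Dijkstra from Orton:
Orton: 0
Yarm: 17  (via Orton)
Dunly: 18  (via Orton)
Tarn: 24  (via Yarm)
Colne: 28  (via Tarn)
Varne: 31  (via Yarm)
Eskin: 41  (via Tarn)
Arlen: 48  (via Varne)
Kelso: 55  (via Eskin)
Shortest route: Orton–Yarm–Tarn–Eskin–Kelso = 55 km.

55 km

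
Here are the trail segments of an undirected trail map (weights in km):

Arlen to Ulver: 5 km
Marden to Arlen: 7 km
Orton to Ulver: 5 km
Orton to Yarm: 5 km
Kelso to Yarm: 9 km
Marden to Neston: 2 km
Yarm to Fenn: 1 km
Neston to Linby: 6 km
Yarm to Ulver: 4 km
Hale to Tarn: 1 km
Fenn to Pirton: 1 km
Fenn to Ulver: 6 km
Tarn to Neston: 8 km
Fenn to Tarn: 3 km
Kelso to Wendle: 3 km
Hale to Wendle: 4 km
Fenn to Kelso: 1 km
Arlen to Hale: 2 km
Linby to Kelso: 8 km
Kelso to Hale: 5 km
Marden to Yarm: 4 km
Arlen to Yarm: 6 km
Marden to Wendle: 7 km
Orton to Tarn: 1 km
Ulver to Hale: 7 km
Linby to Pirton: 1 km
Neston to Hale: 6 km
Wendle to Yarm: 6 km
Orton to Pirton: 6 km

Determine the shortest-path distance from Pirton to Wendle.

5 km

Shortest distances from Pirton:
Pirton: 0
Fenn: 1  (via Pirton)
Linby: 1  (via Pirton)
Kelso: 2  (via Fenn)
Yarm: 2  (via Fenn)
Tarn: 4  (via Fenn)
Wendle: 5  (via Kelso)
Shortest route: Pirton → Fenn → Kelso → Wendle = 5 km.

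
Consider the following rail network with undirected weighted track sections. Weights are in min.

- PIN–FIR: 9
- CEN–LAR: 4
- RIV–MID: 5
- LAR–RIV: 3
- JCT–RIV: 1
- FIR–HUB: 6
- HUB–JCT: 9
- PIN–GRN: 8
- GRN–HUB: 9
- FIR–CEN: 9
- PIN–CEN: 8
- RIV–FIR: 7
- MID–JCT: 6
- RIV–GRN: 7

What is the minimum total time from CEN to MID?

Enumerating some paths:
CEN → LAR → RIV → MID: 4+3+5 = 12
CEN → LAR → RIV → JCT → MID: 4+3+1+6 = 14
The minimum is 12 min via CEN → LAR → RIV → MID.

12 min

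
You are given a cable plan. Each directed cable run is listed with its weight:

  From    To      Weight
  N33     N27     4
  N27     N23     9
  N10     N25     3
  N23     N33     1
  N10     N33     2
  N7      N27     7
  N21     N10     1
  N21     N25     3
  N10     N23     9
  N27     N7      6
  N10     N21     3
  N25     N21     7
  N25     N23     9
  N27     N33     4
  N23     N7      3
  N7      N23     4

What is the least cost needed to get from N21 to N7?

Settle nodes by increasing distance from N21:
N21: 0
N10: 1  (via N21)
N33: 3  (via N10)
N25: 3  (via N21)
N27: 7  (via N33)
N23: 10  (via N10)
N7: 13  (via N27)
Shortest route: N21–N10–N33–N27–N7 = 13.

13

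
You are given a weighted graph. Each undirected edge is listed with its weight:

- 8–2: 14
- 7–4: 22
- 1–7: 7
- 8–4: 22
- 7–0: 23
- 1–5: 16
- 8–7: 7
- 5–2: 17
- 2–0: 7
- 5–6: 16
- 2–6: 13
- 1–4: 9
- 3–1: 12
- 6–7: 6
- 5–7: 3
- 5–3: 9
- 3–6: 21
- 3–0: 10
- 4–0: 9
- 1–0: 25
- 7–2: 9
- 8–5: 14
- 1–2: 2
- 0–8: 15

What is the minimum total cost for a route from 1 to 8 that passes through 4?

Shortest 1→4: 1–4 = 9
Shortest 4→8: 4–8 = 22
Total via 4: 9 + 22 = 31.

31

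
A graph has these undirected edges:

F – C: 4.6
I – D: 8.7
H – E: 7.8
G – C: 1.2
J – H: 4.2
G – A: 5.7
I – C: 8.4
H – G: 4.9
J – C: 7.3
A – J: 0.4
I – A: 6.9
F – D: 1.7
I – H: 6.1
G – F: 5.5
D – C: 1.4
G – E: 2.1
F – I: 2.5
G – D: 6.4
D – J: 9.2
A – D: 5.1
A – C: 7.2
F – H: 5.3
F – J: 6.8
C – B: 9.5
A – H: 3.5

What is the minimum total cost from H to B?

Settle nodes by increasing distance from H:
H: 0
A: 3.5  (via H)
J: 3.9  (via A)
G: 4.9  (via H)
F: 5.3  (via H)
C: 6.1  (via G)
I: 6.1  (via H)
D: 7  (via F)
E: 7  (via G)
B: 15.6  (via C)
Shortest route: H → G → C → B = 15.6.

15.6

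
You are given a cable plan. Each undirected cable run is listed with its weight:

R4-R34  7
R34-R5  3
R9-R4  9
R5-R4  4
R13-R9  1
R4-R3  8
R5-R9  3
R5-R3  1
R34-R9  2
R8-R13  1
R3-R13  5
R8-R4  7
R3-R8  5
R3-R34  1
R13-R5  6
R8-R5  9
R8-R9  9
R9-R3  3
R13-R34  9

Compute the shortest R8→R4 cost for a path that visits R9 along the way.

Best R8 to R9: R8 → R13 → R9 costing 2
Best R9 to R4: R9 → R5 → R4 costing 7
Total via R9: 2 + 7 = 9.

9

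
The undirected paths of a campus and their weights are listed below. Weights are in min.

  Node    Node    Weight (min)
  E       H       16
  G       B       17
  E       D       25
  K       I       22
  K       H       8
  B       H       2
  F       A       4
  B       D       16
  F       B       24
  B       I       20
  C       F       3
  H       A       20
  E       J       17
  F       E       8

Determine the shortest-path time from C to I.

47 min

Shortest distances from C:
C: 0
F: 3  (via C)
A: 7  (via F)
E: 11  (via F)
B: 27  (via F)
H: 27  (via A)
J: 28  (via E)
K: 35  (via H)
D: 36  (via E)
G: 44  (via B)
I: 47  (via B)
Shortest route: C → F → B → I = 47 min.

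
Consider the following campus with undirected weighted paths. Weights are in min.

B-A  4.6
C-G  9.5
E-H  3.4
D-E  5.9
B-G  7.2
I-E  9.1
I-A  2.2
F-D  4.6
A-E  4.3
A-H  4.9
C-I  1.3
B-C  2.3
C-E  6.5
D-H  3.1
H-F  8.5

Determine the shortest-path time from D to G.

19.8 min

Enumerating some paths:
D - H - A - B - G: 3.1+4.9+4.6+7.2 = 19.8
D - H - A - I - C - B - G: 3.1+4.9+2.2+1.3+2.3+7.2 = 21
D - H - A - I - C - G: 3.1+4.9+2.2+1.3+9.5 = 21
The minimum is 19.8 min via D - H - A - B - G.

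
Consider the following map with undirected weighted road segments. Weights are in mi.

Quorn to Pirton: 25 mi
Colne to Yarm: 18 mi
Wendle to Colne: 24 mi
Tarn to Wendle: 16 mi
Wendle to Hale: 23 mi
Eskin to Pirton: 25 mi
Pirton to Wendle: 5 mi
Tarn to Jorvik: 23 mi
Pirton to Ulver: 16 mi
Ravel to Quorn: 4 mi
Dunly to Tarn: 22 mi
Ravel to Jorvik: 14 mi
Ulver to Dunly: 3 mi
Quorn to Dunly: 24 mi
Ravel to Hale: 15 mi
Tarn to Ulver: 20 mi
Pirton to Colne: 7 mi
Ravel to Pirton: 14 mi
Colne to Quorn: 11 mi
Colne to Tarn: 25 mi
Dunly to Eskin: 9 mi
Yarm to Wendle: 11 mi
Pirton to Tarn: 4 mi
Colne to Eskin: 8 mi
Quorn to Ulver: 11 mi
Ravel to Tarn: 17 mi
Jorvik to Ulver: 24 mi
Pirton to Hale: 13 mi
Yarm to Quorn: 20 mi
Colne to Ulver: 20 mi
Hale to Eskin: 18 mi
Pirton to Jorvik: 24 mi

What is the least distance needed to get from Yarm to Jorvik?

38 mi

Compare a few routes:
Yarm–Wendle–Pirton–Tarn–Jorvik: 11+5+4+23 = 43
Yarm–Quorn–Ravel–Jorvik: 20+4+14 = 38
Yarm–Wendle–Pirton–Jorvik: 11+5+24 = 40
Yarm–Wendle–Pirton–Ravel–Jorvik: 11+5+14+14 = 44
Cheapest is Yarm–Quorn–Ravel–Jorvik at 38 mi.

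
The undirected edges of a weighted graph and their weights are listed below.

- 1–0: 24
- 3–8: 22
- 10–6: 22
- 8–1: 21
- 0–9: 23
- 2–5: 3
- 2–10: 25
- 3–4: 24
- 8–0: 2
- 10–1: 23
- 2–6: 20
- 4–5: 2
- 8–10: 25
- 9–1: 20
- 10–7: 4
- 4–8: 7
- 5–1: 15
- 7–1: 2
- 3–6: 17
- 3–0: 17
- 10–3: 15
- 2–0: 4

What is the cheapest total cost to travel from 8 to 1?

Enumerating some paths:
8 → 1: 21 = 21
8 → 0 → 2 → 5 → 1: 2+4+3+15 = 24
The minimum is 21 via 8 → 1.

21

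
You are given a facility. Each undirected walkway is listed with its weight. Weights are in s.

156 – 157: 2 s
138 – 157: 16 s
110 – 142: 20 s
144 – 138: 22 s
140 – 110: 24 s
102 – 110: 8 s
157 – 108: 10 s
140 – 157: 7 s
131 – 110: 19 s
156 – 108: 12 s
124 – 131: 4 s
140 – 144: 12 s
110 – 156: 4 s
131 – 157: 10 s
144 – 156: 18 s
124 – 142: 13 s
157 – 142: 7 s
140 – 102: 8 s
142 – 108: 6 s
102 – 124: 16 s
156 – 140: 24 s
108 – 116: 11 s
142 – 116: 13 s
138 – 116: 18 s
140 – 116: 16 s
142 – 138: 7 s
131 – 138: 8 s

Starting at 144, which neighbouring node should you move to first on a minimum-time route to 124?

Enumerating some paths:
144 - 138 - 131 - 124: 22+8+4 = 34
144 - 156 - 157 - 131 - 124: 18+2+10+4 = 34
144 - 140 - 157 - 131 - 124: 12+7+10+4 = 33
The minimum is 33 s via 144 - 140 - 157 - 131 - 124.
So from 144 the first move is to 140.

140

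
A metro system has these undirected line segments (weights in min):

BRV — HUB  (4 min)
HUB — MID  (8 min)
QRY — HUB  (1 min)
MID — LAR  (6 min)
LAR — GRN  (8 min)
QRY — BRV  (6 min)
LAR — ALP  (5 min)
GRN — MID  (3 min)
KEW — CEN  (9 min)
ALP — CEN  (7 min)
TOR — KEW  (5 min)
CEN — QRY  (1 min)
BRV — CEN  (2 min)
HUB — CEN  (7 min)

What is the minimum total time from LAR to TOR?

Compare a few routes:
LAR–ALP–CEN–KEW–TOR: 5+7+9+5 = 26
LAR–MID–HUB–QRY–CEN–KEW–TOR: 6+8+1+1+9+5 = 30
LAR–MID–HUB–BRV–CEN–KEW–TOR: 6+8+4+2+9+5 = 34
The minimum is 26 min via LAR–ALP–CEN–KEW–TOR.

26 min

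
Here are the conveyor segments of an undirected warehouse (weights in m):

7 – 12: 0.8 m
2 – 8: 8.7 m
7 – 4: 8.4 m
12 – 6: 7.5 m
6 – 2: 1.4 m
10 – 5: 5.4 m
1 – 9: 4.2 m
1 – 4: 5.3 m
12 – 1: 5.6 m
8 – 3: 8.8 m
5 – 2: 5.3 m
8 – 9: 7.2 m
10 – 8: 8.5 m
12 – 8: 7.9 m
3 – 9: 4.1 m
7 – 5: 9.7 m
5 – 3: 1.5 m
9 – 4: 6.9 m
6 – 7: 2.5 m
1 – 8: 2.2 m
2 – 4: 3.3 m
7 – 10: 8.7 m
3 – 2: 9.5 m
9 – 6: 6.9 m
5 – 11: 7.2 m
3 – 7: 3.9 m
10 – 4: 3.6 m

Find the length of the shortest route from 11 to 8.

17.5 m

Compare a few routes:
11 → 5 → 3 → 8: 7.2+1.5+8.8 = 17.5
11 → 5 → 3 → 9 → 8: 7.2+1.5+4.1+7.2 = 20
11 → 5 → 3 → 9 → 1 → 8: 7.2+1.5+4.1+4.2+2.2 = 19.2
Cheapest is 11 → 5 → 3 → 8 at 17.5 m.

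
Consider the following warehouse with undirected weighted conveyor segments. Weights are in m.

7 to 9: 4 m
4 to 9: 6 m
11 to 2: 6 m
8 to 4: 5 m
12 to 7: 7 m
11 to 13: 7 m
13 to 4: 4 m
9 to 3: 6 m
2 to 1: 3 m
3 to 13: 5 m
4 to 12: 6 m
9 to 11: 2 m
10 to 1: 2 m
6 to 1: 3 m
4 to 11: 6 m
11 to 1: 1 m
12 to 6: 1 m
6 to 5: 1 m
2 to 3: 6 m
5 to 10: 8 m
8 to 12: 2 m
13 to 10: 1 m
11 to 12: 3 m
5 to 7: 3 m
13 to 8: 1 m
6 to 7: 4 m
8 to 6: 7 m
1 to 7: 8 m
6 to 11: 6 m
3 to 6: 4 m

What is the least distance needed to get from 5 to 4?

Settle nodes by increasing distance from 5:
5: 0
6: 1  (via 5)
12: 2  (via 6)
7: 3  (via 5)
1: 4  (via 6)
8: 4  (via 12)
3: 5  (via 6)
11: 5  (via 12)
13: 5  (via 8)
10: 6  (via 1)
2: 7  (via 1)
9: 7  (via 7)
4: 8  (via 12)
Shortest route: 5 → 6 → 12 → 4 = 8 m.

8 m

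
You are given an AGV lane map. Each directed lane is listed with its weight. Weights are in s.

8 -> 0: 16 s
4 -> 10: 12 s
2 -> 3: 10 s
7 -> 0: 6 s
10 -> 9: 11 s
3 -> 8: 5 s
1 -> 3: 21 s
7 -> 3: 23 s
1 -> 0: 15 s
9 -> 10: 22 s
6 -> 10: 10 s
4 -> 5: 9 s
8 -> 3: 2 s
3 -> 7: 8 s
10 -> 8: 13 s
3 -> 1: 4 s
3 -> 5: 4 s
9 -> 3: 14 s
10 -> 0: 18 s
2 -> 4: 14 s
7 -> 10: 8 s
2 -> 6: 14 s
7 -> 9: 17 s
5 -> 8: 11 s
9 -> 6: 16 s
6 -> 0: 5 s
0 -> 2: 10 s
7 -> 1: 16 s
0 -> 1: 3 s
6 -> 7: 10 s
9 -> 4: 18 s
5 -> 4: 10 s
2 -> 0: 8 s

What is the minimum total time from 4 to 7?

Running Dijkstra from 4:
4: 0
5: 9  (via 4)
10: 12  (via 4)
8: 20  (via 5)
3: 22  (via 8)
9: 23  (via 10)
1: 26  (via 3)
0: 30  (via 10)
7: 30  (via 3)
Shortest route: 4–5–8–3–7 = 30 s.

30 s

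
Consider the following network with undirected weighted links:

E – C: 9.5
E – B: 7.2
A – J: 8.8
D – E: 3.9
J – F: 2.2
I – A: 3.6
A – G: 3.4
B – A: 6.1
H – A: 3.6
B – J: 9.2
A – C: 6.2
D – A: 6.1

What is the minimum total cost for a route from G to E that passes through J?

28.6

Best G to J: G–A–J costing 12.2
Best J to E: J–B–E costing 16.4
Total via J: 12.2 + 16.4 = 28.6.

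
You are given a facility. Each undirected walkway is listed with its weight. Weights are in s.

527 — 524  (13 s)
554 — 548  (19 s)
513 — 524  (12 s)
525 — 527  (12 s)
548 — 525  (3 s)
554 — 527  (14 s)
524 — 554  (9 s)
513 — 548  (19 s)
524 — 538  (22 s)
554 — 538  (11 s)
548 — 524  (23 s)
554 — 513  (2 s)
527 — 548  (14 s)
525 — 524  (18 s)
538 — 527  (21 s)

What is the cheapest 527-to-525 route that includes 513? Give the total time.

38 s

Shortest 527→513: 527 → 554 → 513 = 16
Best 513 to 525: 513 → 548 → 525 costing 22
Total via 513: 16 + 22 = 38 s.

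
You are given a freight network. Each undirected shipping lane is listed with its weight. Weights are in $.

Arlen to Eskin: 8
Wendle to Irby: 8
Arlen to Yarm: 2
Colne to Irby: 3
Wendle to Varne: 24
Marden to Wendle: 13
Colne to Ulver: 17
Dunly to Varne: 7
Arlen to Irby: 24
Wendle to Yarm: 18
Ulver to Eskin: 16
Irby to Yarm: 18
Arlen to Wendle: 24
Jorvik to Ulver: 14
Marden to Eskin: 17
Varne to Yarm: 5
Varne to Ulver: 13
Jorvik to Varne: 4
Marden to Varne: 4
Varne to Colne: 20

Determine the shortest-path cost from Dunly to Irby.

Compare a few routes:
Dunly–Varne–Yarm–Wendle–Irby: 7+5+18+8 = 38
Dunly–Varne–Yarm–Irby: 7+5+18 = 30
Dunly–Varne–Marden–Wendle–Irby: 7+4+13+8 = 32
Cheapest is Dunly–Varne–Yarm–Irby at $30.

$30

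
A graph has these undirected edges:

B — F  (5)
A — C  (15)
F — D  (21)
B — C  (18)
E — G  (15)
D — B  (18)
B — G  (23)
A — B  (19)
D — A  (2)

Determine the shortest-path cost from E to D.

56

Compare a few routes:
E → G → B → A → D: 15+23+19+2 = 59
E → G → B → D: 15+23+18 = 56
E → G → B → C → A → D: 15+23+18+15+2 = 73
E → G → B → F → D: 15+23+5+21 = 64
Cheapest is E → G → B → D at 56.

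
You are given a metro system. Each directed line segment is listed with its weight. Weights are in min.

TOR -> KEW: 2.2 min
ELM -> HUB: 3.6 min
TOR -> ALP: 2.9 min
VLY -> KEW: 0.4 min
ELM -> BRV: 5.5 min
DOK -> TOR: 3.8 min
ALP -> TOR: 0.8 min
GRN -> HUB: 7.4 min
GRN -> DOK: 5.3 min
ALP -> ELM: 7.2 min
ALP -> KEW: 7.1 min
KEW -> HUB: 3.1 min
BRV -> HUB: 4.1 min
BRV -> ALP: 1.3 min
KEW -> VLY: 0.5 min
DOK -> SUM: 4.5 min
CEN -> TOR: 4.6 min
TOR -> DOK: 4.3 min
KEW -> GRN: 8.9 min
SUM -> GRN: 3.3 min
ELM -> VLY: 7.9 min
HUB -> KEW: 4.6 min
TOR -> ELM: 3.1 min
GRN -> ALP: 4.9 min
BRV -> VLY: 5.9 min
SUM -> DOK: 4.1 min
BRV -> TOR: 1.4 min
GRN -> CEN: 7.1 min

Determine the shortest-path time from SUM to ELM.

11 min

Candidate routes:
SUM - DOK - TOR - ELM: 4.1+3.8+3.1 = 11
SUM - GRN - ALP - ELM: 3.3+4.9+7.2 = 15.4
SUM - GRN - ALP - TOR - ELM: 3.3+4.9+0.8+3.1 = 12.1
Cheapest is SUM - DOK - TOR - ELM at 11 min.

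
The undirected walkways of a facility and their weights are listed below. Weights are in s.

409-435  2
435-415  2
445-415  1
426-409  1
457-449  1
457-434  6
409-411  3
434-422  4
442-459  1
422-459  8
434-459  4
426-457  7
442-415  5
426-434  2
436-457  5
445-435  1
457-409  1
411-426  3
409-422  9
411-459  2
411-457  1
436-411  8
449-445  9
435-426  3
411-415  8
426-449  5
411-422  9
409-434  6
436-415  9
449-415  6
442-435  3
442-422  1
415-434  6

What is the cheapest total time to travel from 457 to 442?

4 s

Settle nodes by increasing distance from 457:
457: 0
411: 1  (via 457)
449: 1  (via 457)
409: 1  (via 457)
426: 2  (via 409)
435: 3  (via 409)
459: 3  (via 411)
445: 4  (via 435)
434: 4  (via 426)
442: 4  (via 459)
Shortest route: 457–411–459–442 = 4 s.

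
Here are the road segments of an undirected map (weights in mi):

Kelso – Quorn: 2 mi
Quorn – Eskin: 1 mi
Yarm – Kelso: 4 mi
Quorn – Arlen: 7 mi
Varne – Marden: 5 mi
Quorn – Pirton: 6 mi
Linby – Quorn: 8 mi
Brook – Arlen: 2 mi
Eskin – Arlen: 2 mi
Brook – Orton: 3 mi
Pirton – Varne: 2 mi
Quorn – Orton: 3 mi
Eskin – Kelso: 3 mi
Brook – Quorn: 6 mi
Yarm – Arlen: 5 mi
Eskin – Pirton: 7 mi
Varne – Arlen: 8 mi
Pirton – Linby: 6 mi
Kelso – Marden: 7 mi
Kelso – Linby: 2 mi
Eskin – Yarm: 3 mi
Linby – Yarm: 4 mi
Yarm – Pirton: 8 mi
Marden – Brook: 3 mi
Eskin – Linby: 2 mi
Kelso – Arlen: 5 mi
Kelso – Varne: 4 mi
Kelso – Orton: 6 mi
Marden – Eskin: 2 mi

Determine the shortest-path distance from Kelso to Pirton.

Running Dijkstra from Kelso:
Kelso: 0
Quorn: 2  (via Kelso)
Linby: 2  (via Kelso)
Eskin: 3  (via Kelso)
Varne: 4  (via Kelso)
Yarm: 4  (via Kelso)
Arlen: 5  (via Kelso)
Orton: 5  (via Quorn)
Marden: 5  (via Eskin)
Pirton: 6  (via Varne)
Shortest route: Kelso–Varne–Pirton = 6 mi.

6 mi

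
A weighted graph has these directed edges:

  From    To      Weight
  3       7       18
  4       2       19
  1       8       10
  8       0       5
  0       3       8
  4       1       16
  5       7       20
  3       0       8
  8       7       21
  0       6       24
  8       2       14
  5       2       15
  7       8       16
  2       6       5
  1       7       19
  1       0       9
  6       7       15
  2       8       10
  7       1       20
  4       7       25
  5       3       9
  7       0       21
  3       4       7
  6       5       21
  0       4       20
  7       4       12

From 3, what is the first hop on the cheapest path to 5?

Enumerating some paths:
3 → 0 → 4 → 2 → 6 → 5: 8+20+19+5+21 = 73
3 → 0 → 6 → 5: 8+24+21 = 53
3 → 4 → 2 → 6 → 5: 7+19+5+21 = 52
The minimum is 52 via 3 → 4 → 2 → 6 → 5.
So from 3 the first move is to 4.

4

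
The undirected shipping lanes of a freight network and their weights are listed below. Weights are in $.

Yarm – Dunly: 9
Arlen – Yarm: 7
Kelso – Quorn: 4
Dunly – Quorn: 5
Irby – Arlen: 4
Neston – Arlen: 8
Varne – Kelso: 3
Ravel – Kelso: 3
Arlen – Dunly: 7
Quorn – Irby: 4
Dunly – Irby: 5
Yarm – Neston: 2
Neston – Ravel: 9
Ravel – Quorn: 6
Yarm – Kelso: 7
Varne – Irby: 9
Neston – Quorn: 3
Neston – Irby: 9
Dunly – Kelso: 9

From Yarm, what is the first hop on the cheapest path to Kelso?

Enumerating some paths:
Yarm → Neston → Quorn → Kelso: 2+3+4 = 9
Yarm → Kelso: 7 = 7
The minimum is $7 via Yarm → Kelso.
So from Yarm the first move is to Kelso.

Kelso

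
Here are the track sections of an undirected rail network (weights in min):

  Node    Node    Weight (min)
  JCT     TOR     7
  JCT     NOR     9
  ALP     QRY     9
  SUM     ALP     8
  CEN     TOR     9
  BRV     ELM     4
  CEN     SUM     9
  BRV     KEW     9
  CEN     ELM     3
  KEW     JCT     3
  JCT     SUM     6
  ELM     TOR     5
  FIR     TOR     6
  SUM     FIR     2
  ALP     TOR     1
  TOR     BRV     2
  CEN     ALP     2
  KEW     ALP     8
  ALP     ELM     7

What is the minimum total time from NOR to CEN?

Shortest distances from NOR:
NOR: 0
JCT: 9  (via NOR)
KEW: 12  (via JCT)
SUM: 15  (via JCT)
TOR: 16  (via JCT)
ALP: 17  (via TOR)
FIR: 17  (via SUM)
BRV: 18  (via TOR)
CEN: 19  (via ALP)
Shortest route: NOR → JCT → TOR → ALP → CEN = 19 min.

19 min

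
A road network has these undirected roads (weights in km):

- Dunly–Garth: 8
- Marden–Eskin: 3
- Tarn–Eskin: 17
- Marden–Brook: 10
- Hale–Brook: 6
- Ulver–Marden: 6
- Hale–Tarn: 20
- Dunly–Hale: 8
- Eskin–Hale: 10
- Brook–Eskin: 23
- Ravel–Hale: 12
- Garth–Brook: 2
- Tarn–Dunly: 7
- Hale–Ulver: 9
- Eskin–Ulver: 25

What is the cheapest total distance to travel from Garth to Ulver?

Settle nodes by increasing distance from Garth:
Garth: 0
Brook: 2  (via Garth)
Hale: 8  (via Brook)
Dunly: 8  (via Garth)
Marden: 12  (via Brook)
Tarn: 15  (via Dunly)
Eskin: 15  (via Marden)
Ulver: 17  (via Hale)
Shortest route: Garth → Brook → Hale → Ulver = 17 km.

17 km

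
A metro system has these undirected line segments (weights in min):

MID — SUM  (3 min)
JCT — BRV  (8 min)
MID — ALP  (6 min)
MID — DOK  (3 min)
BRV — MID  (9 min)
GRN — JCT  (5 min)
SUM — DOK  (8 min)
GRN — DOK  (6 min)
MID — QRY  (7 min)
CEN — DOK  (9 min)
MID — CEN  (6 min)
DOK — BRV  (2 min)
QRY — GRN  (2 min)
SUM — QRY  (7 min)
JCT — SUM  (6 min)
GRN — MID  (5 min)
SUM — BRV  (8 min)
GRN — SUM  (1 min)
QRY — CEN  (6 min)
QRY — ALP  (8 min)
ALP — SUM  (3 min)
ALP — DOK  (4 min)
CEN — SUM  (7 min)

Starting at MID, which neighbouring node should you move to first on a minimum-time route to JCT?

Candidate routes:
MID–GRN–SUM–JCT: 5+1+6 = 12
MID–SUM–JCT: 3+6 = 9
MID–GRN–JCT: 5+5 = 10
MID–DOK–BRV–JCT: 3+2+8 = 13
The minimum is 9 min via MID–SUM–JCT.
So from MID the first move is to SUM.

SUM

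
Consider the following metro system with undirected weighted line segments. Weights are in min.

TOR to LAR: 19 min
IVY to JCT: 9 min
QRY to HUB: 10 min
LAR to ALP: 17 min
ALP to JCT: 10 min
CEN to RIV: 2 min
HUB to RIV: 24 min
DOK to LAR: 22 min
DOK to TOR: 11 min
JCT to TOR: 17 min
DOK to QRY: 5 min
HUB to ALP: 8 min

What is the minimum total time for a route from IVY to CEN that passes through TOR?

Best IVY to TOR: IVY–JCT–TOR costing 26
Shortest TOR→CEN: TOR–DOK–QRY–HUB–RIV–CEN = 52
Total via TOR: 26 + 52 = 78 min.

78 min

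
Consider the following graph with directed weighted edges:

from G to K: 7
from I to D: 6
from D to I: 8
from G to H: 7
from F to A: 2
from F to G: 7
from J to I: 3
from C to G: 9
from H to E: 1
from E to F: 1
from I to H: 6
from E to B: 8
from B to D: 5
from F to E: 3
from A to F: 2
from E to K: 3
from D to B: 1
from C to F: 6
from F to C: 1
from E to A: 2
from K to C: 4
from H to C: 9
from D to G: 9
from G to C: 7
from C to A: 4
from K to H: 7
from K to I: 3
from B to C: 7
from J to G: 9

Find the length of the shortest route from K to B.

10

Candidate routes:
K–I–D–B: 3+6+1 = 10
K–H–E–B: 7+1+8 = 16
The minimum is 10 via K–I–D–B.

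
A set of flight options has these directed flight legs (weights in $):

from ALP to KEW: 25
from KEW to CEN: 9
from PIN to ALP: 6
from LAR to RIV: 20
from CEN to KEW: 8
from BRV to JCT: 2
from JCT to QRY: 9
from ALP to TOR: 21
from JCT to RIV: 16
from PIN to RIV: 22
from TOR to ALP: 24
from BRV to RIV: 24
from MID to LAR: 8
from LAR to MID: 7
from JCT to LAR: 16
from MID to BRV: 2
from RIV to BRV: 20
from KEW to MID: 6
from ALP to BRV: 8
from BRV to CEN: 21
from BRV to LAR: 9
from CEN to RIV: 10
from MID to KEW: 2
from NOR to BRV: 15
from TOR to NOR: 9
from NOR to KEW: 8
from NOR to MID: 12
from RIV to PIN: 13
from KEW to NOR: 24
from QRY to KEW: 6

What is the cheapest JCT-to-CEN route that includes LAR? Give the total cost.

$34

Best JCT to LAR: JCT → LAR costing 16
Shortest LAR→CEN: LAR → MID → KEW → CEN = 18
Total via LAR: 16 + 18 = $34.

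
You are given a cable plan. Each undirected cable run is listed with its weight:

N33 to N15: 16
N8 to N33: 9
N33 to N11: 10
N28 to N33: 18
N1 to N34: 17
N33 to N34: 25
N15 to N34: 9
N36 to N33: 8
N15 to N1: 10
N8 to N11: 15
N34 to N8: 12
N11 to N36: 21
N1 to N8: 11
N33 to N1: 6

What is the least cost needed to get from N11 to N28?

28

Shortest distances from N11:
N11: 0
N33: 10  (via N11)
N8: 15  (via N11)
N1: 16  (via N33)
N36: 18  (via N33)
N15: 26  (via N33)
N34: 27  (via N8)
N28: 28  (via N33)
Shortest route: N11 → N33 → N28 = 28.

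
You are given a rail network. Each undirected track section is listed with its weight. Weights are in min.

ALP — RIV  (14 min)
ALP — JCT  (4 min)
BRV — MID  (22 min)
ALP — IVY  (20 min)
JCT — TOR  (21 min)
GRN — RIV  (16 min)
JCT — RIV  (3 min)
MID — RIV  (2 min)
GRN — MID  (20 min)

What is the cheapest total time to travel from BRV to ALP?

Shortest distances from BRV:
BRV: 0
MID: 22  (via BRV)
RIV: 24  (via MID)
JCT: 27  (via RIV)
ALP: 31  (via JCT)
Shortest route: BRV–MID–RIV–JCT–ALP = 31 min.

31 min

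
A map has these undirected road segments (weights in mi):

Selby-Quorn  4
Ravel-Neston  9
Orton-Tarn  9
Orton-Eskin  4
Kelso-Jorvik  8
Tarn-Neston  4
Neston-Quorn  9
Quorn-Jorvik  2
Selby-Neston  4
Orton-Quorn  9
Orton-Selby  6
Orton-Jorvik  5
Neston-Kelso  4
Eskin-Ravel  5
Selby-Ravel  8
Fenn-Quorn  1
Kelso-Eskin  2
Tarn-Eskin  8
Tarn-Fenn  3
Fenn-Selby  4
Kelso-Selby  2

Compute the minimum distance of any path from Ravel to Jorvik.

14 mi

Enumerating some paths:
Ravel–Eskin–Orton–Jorvik: 5+4+5 = 14
Ravel–Eskin–Kelso–Jorvik: 5+2+8 = 15
The minimum is 14 mi via Ravel–Eskin–Orton–Jorvik.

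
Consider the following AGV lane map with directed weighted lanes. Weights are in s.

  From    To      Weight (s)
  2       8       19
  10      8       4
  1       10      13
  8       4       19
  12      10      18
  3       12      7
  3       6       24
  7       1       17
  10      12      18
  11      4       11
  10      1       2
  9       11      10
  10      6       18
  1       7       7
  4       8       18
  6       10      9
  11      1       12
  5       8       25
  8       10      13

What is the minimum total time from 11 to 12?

43 s

Candidate routes:
11–1–10–12: 12+13+18 = 43
11–4–8–10–12: 11+18+13+18 = 60
The minimum is 43 s via 11–1–10–12.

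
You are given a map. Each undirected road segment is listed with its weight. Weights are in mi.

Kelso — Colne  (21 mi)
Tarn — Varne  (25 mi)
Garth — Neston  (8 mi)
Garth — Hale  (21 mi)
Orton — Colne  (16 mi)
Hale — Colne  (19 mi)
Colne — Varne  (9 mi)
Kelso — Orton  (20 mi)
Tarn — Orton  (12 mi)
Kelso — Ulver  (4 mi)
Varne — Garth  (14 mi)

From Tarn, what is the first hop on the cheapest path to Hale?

Orton

Compare a few routes:
Tarn → Orton → Colne → Hale: 12+16+19 = 47
Tarn → Varne → Colne → Hale: 25+9+19 = 53
Cheapest is Tarn → Orton → Colne → Hale at 47 mi.
So from Tarn the first move is to Orton.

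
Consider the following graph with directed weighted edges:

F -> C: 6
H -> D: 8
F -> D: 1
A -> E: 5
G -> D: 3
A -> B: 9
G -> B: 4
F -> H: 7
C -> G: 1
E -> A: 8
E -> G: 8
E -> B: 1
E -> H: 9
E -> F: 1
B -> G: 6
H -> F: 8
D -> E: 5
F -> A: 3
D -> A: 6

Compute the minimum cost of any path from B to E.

14

Running Dijkstra from B:
B: 0
G: 6  (via B)
D: 9  (via G)
E: 14  (via D)
Shortest route: B → G → D → E = 14.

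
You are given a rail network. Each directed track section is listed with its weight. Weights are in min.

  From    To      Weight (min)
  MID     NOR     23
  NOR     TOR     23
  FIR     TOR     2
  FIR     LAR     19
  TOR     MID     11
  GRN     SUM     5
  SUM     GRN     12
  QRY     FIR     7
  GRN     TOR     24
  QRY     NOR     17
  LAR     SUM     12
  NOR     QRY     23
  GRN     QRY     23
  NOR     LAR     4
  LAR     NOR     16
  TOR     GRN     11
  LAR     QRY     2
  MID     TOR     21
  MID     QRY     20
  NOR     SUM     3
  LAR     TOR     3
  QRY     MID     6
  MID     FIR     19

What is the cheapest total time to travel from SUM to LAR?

Compare a few routes:
SUM - GRN - TOR - MID - NOR - LAR: 12+24+11+23+4 = 74
SUM - GRN - QRY - NOR - LAR: 12+23+17+4 = 56
SUM - GRN - QRY - FIR - LAR: 12+23+7+19 = 61
SUM - GRN - QRY - MID - NOR - LAR: 12+23+6+23+4 = 68
The minimum is 56 min via SUM - GRN - QRY - NOR - LAR.

56 min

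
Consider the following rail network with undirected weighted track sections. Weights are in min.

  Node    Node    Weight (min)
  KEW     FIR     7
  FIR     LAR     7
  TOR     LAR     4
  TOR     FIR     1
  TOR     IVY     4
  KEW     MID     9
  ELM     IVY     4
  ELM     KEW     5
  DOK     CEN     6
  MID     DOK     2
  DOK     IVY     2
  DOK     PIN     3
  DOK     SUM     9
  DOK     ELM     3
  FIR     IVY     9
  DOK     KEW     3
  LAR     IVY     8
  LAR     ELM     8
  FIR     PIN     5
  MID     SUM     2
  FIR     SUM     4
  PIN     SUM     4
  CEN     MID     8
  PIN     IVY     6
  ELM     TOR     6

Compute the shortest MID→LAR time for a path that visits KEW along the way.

Best MID to KEW: MID → DOK → KEW costing 5
Best KEW to LAR: KEW → FIR → TOR → LAR costing 12
Total via KEW: 5 + 12 = 17 min.

17 min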